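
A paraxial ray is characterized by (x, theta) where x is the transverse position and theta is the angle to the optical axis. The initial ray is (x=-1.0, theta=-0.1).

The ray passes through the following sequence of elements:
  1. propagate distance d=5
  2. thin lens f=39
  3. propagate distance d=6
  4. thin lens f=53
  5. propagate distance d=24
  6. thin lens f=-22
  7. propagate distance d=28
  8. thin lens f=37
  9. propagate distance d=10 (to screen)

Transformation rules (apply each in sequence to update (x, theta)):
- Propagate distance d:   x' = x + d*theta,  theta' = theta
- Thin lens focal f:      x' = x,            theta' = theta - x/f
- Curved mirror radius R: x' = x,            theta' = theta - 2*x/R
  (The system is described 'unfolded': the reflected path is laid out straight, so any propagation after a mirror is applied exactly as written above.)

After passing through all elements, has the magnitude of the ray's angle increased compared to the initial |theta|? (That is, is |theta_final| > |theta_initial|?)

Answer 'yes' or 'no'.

Initial: x=-1.0000 theta=-0.1000
After 1 (propagate distance d=5): x=-1.5000 theta=-0.1000
After 2 (thin lens f=39): x=-1.5000 theta=-4/65 (≈-0.0615)
After 3 (propagate distance d=6): x=-243/130 (≈-1.8692) theta=-4/65 (≈-0.0615)
After 4 (thin lens f=53): x=-243/130 (≈-1.8692) theta=-181/6890 (≈-0.0263)
After 5 (propagate distance d=24): x=-17223/6890 (≈-2.4997) theta=-181/6890 (≈-0.0263)
After 6 (thin lens f=-22): x=-17223/6890 (≈-2.4997) theta=-4241/30316 (≈-0.1399)
After 7 (propagate distance d=28): x=-486323/75790 (≈-6.4167) theta=-4241/30316 (≈-0.1399)
After 8 (thin lens f=37): x=-486323/75790 (≈-6.4167) theta=188061/5608460 (≈0.0335)
After 9 (propagate distance d=10 (to screen)): x=-8526823/1402115 (≈-6.0814) theta=188061/5608460 (≈0.0335)
|theta_initial|=0.1000 |theta_final|=188061/5608460 (≈0.0335) -> not increased

Answer: no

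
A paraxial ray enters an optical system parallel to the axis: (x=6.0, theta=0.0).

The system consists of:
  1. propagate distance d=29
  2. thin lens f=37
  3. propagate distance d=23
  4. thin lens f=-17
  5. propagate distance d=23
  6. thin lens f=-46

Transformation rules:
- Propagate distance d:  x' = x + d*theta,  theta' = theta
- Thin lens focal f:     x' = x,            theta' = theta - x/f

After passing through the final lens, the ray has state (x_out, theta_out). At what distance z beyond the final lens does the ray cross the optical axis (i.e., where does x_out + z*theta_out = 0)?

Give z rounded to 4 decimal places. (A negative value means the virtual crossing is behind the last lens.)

Answer: -250.7742

Derivation:
Initial: x=6.0000 theta=0.0000
After 1 (propagate distance d=29): x=6.0000 theta=0.0000
After 2 (thin lens f=37): x=6.0000 theta=-6/37 (≈-0.1622)
After 3 (propagate distance d=23): x=84/37 (≈2.2703) theta=-6/37 (≈-0.1622)
After 4 (thin lens f=-17): x=84/37 (≈2.2703) theta=-18/629 (≈-0.0286)
After 5 (propagate distance d=23): x=1014/629 (≈1.6121) theta=-18/629 (≈-0.0286)
After 6 (thin lens f=-46): x=1014/629 (≈1.6121) theta=93/14467 (≈0.0064)
z_focus = -x_out/theta_out = -(1014/629)/(93/14467) = -7774/31 ≈ -250.7742
Rounded to 4 decimal places: z = -250.7742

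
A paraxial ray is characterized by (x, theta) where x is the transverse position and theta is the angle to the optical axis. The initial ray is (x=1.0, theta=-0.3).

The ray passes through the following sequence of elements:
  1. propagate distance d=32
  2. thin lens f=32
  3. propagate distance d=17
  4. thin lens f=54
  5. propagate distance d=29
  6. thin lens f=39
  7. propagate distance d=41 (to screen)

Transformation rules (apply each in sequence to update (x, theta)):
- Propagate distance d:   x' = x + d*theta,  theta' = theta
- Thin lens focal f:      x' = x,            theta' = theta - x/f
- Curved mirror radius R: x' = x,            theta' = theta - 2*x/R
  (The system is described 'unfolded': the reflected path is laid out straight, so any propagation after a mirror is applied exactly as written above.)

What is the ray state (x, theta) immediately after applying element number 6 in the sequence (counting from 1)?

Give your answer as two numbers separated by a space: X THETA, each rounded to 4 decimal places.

Initial: x=1.0000 theta=-0.3000
After 1 (propagate distance d=32): x=-8.6000 theta=-0.3000
After 2 (thin lens f=32): x=-8.6000 theta=-1/32 (≈-0.0313)
After 3 (propagate distance d=17): x=-1461/160 (≈-9.1313) theta=-1/32 (≈-0.0313)
After 4 (thin lens f=54): x=-1461/160 (≈-9.1313) theta=397/2880 (≈0.1378)
After 5 (propagate distance d=29): x=-2957/576 (≈-5.1337) theta=397/2880 (≈0.1378)
After 6 (thin lens f=39): x=-2957/576 (≈-5.1337) theta=7567/28080 (≈0.2695)
Rounded to 4 decimal places: x = -5.1337, theta = 0.2695

Answer: -5.1337 0.2695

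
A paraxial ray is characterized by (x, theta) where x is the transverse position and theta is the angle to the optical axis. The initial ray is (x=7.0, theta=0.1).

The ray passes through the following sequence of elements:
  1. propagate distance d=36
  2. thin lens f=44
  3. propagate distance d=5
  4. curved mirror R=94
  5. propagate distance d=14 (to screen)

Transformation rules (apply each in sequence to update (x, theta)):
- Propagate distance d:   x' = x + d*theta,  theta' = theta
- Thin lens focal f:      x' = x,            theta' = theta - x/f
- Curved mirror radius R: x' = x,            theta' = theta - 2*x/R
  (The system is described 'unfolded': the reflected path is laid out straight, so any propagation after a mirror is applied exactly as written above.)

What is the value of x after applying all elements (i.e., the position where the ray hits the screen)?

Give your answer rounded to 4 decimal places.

Initial: x=7.0000 theta=0.1000
After 1 (propagate distance d=36): x=10.6000 theta=0.1000
After 2 (thin lens f=44): x=10.6000 theta=-31/220 (≈-0.1409)
After 3 (propagate distance d=5): x=2177/220 (≈9.8955) theta=-31/220 (≈-0.1409)
After 4 (curved mirror R=94): x=2177/220 (≈9.8955) theta=-1817/5170 (≈-0.3515)
After 5 (propagate distance d=14 (to screen)): x=51443/10340 (≈4.9751) theta=-1817/5170 (≈-0.3515)
Rounded to 4 decimal places: x = 4.9751

Answer: 4.9751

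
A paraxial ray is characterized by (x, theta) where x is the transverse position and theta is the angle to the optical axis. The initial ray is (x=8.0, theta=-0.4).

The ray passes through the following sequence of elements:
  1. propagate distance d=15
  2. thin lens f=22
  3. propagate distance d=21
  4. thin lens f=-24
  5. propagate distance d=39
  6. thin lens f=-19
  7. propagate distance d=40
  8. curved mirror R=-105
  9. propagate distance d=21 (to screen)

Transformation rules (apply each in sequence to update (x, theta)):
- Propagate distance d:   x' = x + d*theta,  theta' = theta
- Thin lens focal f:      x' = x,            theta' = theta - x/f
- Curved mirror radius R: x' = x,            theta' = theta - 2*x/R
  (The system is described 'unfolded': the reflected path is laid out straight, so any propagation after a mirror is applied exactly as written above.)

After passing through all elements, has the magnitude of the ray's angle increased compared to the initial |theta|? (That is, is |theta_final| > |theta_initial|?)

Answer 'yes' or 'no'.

Answer: yes

Derivation:
Initial: x=8.0000 theta=-0.4000
After 1 (propagate distance d=15): x=2.0000 theta=-0.4000
After 2 (thin lens f=22): x=2.0000 theta=-27/55 (≈-0.4909)
After 3 (propagate distance d=21): x=-457/55 (≈-8.3091) theta=-27/55 (≈-0.4909)
After 4 (thin lens f=-24): x=-457/55 (≈-8.3091) theta=-221/264 (≈-0.8371)
After 5 (propagate distance d=39): x=-18021/440 (≈-40.9568) theta=-221/264 (≈-0.8371)
After 6 (thin lens f=-19): x=-18021/440 (≈-40.9568) theta=-37529/12540 (≈-2.9927)
After 7 (propagate distance d=40): x=-4029517/25080 (≈-160.6665) theta=-37529/12540 (≈-2.9927)
After 8 (curved mirror R=-105): x=-4029517/25080 (≈-160.6665) theta=-3985031/658350 (≈-6.0531)
After 9 (propagate distance d=21 (to screen)): x=-36087709/125400 (≈-287.7808) theta=-3985031/658350 (≈-6.0531)
|theta_initial|=0.4000 |theta_final|=3985031/658350 (≈6.0531) -> increased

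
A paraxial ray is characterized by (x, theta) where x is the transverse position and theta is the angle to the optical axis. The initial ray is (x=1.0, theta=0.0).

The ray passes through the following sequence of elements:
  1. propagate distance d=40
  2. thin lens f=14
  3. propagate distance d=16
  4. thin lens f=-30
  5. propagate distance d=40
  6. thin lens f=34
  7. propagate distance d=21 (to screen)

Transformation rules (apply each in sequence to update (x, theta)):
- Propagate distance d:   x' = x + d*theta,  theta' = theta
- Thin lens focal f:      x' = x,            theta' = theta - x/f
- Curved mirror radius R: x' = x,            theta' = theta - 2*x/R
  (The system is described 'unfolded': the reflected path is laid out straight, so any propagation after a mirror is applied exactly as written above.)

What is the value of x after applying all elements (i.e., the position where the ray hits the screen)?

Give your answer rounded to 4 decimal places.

Initial: x=1.0000 theta=0.0000
After 1 (propagate distance d=40): x=1.0000 theta=0.0000
After 2 (thin lens f=14): x=1.0000 theta=-1/14 (≈-0.0714)
After 3 (propagate distance d=16): x=-1/7 (≈-0.1429) theta=-1/14 (≈-0.0714)
After 4 (thin lens f=-30): x=-1/7 (≈-0.1429) theta=-8/105 (≈-0.0762)
After 5 (propagate distance d=40): x=-67/21 (≈-3.1905) theta=-8/105 (≈-0.0762)
After 6 (thin lens f=34): x=-67/21 (≈-3.1905) theta=3/170 (≈0.0176)
After 7 (propagate distance d=21 (to screen)): x=-10067/3570 (≈-2.8199) theta=3/170 (≈0.0176)
Rounded to 4 decimal places: x = -2.8199

Answer: -2.8199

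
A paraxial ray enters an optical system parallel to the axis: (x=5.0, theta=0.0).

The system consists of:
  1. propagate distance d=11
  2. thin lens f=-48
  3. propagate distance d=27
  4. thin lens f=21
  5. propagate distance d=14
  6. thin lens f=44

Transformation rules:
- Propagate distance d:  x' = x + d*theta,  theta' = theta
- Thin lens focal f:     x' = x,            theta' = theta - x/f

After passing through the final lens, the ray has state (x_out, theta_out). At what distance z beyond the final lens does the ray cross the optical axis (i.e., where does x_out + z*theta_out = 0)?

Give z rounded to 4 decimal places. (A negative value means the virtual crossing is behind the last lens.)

Initial: x=5.0000 theta=0.0000
After 1 (propagate distance d=11): x=5.0000 theta=0.0000
After 2 (thin lens f=-48): x=5.0000 theta=5/48 (≈0.1042)
After 3 (propagate distance d=27): x=7.8125 theta=5/48 (≈0.1042)
After 4 (thin lens f=21): x=7.8125 theta=-15/56 (≈-0.2679)
After 5 (propagate distance d=14): x=4.0625 theta=-15/56 (≈-0.2679)
After 6 (thin lens f=44): x=4.0625 theta=-1775/4928 (≈-0.3602)
z_focus = -x_out/theta_out = -(4.0625)/(-1775/4928) = 4004/355 ≈ 11.2789
Rounded to 4 decimal places: z = 11.2789

Answer: 11.2789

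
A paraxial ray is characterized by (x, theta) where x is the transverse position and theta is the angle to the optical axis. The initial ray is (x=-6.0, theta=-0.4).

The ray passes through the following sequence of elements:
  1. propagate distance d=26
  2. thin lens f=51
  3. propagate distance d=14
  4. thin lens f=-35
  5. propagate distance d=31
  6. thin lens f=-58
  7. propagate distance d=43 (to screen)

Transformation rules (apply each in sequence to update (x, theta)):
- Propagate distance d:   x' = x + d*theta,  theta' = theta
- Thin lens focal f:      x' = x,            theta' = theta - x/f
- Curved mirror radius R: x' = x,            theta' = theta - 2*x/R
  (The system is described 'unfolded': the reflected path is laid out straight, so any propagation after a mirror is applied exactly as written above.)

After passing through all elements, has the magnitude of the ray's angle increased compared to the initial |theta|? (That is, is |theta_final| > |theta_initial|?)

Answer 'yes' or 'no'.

Initial: x=-6.0000 theta=-0.4000
After 1 (propagate distance d=26): x=-16.4000 theta=-0.4000
After 2 (thin lens f=51): x=-16.4000 theta=-4/51 (≈-0.0784)
After 3 (propagate distance d=14): x=-4462/255 (≈-17.4980) theta=-4/51 (≈-0.0784)
After 4 (thin lens f=-35): x=-4462/255 (≈-17.4980) theta=-5162/8925 (≈-0.5784)
After 5 (propagate distance d=31): x=-316192/8925 (≈-35.4277) theta=-5162/8925 (≈-0.5784)
After 6 (thin lens f=-58): x=-316192/8925 (≈-35.4277) theta=-102598/86275 (≈-1.1892)
After 7 (propagate distance d=43 (to screen)): x=-4480942/51765 (≈-86.5632) theta=-102598/86275 (≈-1.1892)
|theta_initial|=0.4000 |theta_final|=102598/86275 (≈1.1892) -> increased

Answer: yes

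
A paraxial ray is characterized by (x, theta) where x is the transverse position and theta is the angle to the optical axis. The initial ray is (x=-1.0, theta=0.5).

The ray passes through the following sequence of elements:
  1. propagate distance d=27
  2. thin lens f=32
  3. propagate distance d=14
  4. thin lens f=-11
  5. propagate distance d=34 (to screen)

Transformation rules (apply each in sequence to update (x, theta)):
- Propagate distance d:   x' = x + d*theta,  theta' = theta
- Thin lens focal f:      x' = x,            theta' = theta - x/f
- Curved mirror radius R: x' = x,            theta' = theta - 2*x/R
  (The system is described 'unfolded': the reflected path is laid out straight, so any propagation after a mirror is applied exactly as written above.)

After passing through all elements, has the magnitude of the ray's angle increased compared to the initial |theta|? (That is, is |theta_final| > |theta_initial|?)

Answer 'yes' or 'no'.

Initial: x=-1.0000 theta=0.5000
After 1 (propagate distance d=27): x=12.5000 theta=0.5000
After 2 (thin lens f=32): x=12.5000 theta=7/64 (≈0.1094)
After 3 (propagate distance d=14): x=449/32 (≈14.0313) theta=7/64 (≈0.1094)
After 4 (thin lens f=-11): x=449/32 (≈14.0313) theta=975/704 (≈1.3849)
After 5 (propagate distance d=34 (to screen)): x=10757/176 (≈61.1193) theta=975/704 (≈1.3849)
|theta_initial|=0.5000 |theta_final|=975/704 (≈1.3849) -> increased

Answer: yes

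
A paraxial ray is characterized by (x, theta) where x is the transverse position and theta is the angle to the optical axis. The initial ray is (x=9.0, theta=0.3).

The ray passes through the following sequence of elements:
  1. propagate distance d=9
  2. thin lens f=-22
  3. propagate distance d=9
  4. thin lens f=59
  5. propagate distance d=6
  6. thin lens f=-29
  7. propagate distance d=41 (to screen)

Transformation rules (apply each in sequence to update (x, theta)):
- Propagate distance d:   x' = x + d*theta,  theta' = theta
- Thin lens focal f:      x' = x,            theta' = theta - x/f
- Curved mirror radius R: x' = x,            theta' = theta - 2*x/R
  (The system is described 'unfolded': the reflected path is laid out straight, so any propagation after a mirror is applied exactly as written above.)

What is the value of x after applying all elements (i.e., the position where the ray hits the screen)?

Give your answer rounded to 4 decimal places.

Initial: x=9.0000 theta=0.3000
After 1 (propagate distance d=9): x=11.7000 theta=0.3000
After 2 (thin lens f=-22): x=11.7000 theta=183/220 (≈0.8318)
After 3 (propagate distance d=9): x=4221/220 (≈19.1864) theta=183/220 (≈0.8318)
After 4 (thin lens f=59): x=4221/220 (≈19.1864) theta=1644/3245 (≈0.5066)
After 5 (propagate distance d=6): x=57699/2596 (≈22.2261) theta=1644/3245 (≈0.5066)
After 6 (thin lens f=-29): x=57699/2596 (≈22.2261) theta=479199/376420 (≈1.2730)
After 7 (propagate distance d=41 (to screen)): x=14006757/188210 (≈74.4209) theta=479199/376420 (≈1.2730)
Rounded to 4 decimal places: x = 74.4209

Answer: 74.4209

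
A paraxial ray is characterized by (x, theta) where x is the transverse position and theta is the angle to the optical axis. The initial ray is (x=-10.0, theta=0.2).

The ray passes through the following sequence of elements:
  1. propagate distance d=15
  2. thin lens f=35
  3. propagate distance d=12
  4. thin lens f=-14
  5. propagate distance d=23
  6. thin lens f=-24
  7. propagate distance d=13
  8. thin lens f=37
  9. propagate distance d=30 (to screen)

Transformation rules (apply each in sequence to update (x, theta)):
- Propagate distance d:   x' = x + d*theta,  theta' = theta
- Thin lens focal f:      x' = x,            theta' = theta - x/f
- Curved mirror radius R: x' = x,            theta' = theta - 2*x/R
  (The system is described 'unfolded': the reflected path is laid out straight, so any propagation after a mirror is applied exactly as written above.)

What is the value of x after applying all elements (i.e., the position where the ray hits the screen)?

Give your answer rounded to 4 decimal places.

Answer: 13.1027

Derivation:
Initial: x=-10.0000 theta=0.2000
After 1 (propagate distance d=15): x=-7.0000 theta=0.2000
After 2 (thin lens f=35): x=-7.0000 theta=0.4000
After 3 (propagate distance d=12): x=-2.2000 theta=0.4000
After 4 (thin lens f=-14): x=-2.2000 theta=17/70 (≈0.2429)
After 5 (propagate distance d=23): x=237/70 (≈3.3857) theta=17/70 (≈0.2429)
After 6 (thin lens f=-24): x=237/70 (≈3.3857) theta=43/112 (≈0.3839)
After 7 (propagate distance d=13): x=4691/560 (≈8.3768) theta=43/112 (≈0.3839)
After 8 (thin lens f=37): x=4691/560 (≈8.3768) theta=204/1295 (≈0.1575)
After 9 (propagate distance d=30 (to screen)): x=271487/20720 (≈13.1027) theta=204/1295 (≈0.1575)
Rounded to 4 decimal places: x = 13.1027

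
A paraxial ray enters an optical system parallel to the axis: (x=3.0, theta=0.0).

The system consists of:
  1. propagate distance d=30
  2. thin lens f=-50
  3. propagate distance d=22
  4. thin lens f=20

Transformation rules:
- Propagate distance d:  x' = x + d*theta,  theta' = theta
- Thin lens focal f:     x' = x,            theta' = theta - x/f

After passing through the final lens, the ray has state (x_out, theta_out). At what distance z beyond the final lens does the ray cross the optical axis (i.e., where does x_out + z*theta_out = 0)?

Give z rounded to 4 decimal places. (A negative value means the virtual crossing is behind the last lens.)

Answer: 27.6923

Derivation:
Initial: x=3.0000 theta=0.0000
After 1 (propagate distance d=30): x=3.0000 theta=0.0000
After 2 (thin lens f=-50): x=3.0000 theta=0.0600
After 3 (propagate distance d=22): x=4.3200 theta=0.0600
After 4 (thin lens f=20): x=4.3200 theta=-0.1560
z_focus = -x_out/theta_out = -(4.3200)/(-0.1560) = 360/13 ≈ 27.6923
Rounded to 4 decimal places: z = 27.6923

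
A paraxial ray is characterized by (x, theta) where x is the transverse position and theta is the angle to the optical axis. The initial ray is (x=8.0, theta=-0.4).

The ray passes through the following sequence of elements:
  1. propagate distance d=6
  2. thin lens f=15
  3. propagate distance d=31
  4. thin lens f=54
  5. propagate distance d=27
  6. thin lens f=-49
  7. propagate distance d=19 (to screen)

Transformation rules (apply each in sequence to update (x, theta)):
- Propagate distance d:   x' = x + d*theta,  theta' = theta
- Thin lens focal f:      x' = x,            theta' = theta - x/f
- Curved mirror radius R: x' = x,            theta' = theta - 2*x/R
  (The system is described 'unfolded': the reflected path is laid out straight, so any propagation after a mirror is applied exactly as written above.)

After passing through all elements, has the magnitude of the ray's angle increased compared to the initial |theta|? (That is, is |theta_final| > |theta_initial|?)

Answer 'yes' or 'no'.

Answer: yes

Derivation:
Initial: x=8.0000 theta=-0.4000
After 1 (propagate distance d=6): x=5.6000 theta=-0.4000
After 2 (thin lens f=15): x=5.6000 theta=-58/75 (≈-0.7733)
After 3 (propagate distance d=31): x=-1378/75 (≈-18.3733) theta=-58/75 (≈-0.7733)
After 4 (thin lens f=54): x=-1378/75 (≈-18.3733) theta=-877/2025 (≈-0.4331)
After 5 (propagate distance d=27): x=-451/15 (≈-30.0667) theta=-877/2025 (≈-0.4331)
After 6 (thin lens f=-49): x=-451/15 (≈-30.0667) theta=-103858/99225 (≈-1.0467)
After 7 (propagate distance d=19 (to screen)): x=-4956667/99225 (≈-49.9538) theta=-103858/99225 (≈-1.0467)
|theta_initial|=0.4000 |theta_final|=103858/99225 (≈1.0467) -> increased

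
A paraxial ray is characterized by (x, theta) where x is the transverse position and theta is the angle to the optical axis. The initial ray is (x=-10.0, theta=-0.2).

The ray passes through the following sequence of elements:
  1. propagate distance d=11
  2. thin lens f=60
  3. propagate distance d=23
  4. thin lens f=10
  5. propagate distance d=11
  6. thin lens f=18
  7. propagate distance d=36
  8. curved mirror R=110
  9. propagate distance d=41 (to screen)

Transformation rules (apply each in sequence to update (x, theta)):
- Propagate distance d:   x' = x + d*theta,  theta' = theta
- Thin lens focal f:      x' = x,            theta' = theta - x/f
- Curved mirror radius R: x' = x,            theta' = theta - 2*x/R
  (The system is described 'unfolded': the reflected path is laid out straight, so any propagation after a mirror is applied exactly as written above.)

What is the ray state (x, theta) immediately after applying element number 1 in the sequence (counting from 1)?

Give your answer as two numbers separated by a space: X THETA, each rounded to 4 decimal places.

Answer: -12.2000 -0.2000

Derivation:
Initial: x=-10.0000 theta=-0.2000
After 1 (propagate distance d=11): x=-12.2000 theta=-0.2000
Rounded to 4 decimal places: x = -12.2000, theta = -0.2000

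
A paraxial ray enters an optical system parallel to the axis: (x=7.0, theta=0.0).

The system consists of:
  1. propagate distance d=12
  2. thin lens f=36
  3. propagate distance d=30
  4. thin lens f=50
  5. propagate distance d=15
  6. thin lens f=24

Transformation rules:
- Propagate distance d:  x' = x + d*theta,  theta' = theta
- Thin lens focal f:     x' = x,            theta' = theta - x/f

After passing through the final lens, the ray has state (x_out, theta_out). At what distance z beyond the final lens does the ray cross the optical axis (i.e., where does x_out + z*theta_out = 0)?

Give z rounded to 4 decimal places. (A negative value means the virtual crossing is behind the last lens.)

Initial: x=7.0000 theta=0.0000
After 1 (propagate distance d=12): x=7.0000 theta=0.0000
After 2 (thin lens f=36): x=7.0000 theta=-7/36 (≈-0.1944)
After 3 (propagate distance d=30): x=7/6 (≈1.1667) theta=-7/36 (≈-0.1944)
After 4 (thin lens f=50): x=7/6 (≈1.1667) theta=-49/225 (≈-0.2178)
After 5 (propagate distance d=15): x=-2.1000 theta=-49/225 (≈-0.2178)
After 6 (thin lens f=24): x=-2.1000 theta=-469/3600 (≈-0.1303)
z_focus = -x_out/theta_out = -(-2.1000)/(-469/3600) = -1080/67 ≈ -16.1194
Rounded to 4 decimal places: z = -16.1194

Answer: -16.1194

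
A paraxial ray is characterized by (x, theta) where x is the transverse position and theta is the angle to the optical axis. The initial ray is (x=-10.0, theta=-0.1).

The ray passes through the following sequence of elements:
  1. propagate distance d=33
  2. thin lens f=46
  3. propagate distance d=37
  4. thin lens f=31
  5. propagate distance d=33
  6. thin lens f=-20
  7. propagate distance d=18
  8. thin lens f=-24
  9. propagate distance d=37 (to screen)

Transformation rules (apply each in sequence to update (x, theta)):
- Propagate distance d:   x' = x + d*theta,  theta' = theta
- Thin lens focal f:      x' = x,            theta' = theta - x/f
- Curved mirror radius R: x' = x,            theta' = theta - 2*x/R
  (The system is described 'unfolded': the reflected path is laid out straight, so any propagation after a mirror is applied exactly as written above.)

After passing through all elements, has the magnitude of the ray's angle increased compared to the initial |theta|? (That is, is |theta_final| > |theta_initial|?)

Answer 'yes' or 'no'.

Answer: yes

Derivation:
Initial: x=-10.0000 theta=-0.1000
After 1 (propagate distance d=33): x=-13.3000 theta=-0.1000
After 2 (thin lens f=46): x=-13.3000 theta=87/460 (≈0.1891)
After 3 (propagate distance d=37): x=-2899/460 (≈-6.3022) theta=87/460 (≈0.1891)
After 4 (thin lens f=31): x=-2899/460 (≈-6.3022) theta=1399/3565 (≈0.3924)
After 5 (propagate distance d=33): x=94799/14260 (≈6.6479) theta=1399/3565 (≈0.3924)
After 6 (thin lens f=-20): x=94799/14260 (≈6.6479) theta=206719/285200 (≈0.7248)
After 7 (propagate distance d=18): x=122107/6200 (≈19.6947) theta=206719/285200 (≈0.7248)
After 8 (thin lens f=-24): x=122107/6200 (≈19.6947) theta=5289089/3422400 (≈1.5454)
After 9 (propagate distance d=37 (to screen)): x=263099357/3422400 (≈76.8757) theta=5289089/3422400 (≈1.5454)
|theta_initial|=0.1000 |theta_final|=5289089/3422400 (≈1.5454) -> increased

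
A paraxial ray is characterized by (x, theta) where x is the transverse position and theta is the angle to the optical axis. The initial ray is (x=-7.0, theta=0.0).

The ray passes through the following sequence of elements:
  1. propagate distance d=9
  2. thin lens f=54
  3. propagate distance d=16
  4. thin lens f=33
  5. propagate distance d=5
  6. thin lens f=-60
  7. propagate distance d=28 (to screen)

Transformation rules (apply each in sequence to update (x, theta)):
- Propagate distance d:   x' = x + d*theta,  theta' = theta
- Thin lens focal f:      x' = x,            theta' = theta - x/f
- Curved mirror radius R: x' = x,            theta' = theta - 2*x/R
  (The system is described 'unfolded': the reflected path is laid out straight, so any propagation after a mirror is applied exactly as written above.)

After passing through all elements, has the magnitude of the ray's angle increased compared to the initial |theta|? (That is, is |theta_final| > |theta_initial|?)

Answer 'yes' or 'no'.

Answer: yes

Derivation:
Initial: x=-7.0000 theta=0.0000
After 1 (propagate distance d=9): x=-7.0000 theta=0.0000
After 2 (thin lens f=54): x=-7.0000 theta=7/54 (≈0.1296)
After 3 (propagate distance d=16): x=-133/27 (≈-4.9259) theta=7/54 (≈0.1296)
After 4 (thin lens f=33): x=-133/27 (≈-4.9259) theta=497/1782 (≈0.2789)
After 5 (propagate distance d=5): x=-6293/1782 (≈-3.5314) theta=497/1782 (≈0.2789)
After 6 (thin lens f=-60): x=-6293/1782 (≈-3.5314) theta=23527/106920 (≈0.2200)
After 7 (propagate distance d=28 (to screen)): x=35147/13365 (≈2.6298) theta=23527/106920 (≈0.2200)
|theta_initial|=0.0000 |theta_final|=23527/106920 (≈0.2200) -> increased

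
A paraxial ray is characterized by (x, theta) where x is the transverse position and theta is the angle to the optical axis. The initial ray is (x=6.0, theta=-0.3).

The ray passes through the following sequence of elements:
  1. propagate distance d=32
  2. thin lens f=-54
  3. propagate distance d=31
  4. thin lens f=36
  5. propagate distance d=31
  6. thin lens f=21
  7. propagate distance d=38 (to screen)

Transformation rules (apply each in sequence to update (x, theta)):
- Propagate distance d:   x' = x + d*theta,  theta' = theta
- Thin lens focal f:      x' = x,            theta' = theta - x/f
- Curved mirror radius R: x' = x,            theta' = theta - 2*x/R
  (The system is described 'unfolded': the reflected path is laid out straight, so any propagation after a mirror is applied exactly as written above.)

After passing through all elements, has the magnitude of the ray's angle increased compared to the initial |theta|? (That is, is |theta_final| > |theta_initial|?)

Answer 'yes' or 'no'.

Answer: yes

Derivation:
Initial: x=6.0000 theta=-0.3000
After 1 (propagate distance d=32): x=-3.6000 theta=-0.3000
After 2 (thin lens f=-54): x=-3.6000 theta=-11/30 (≈-0.3667)
After 3 (propagate distance d=31): x=-449/30 (≈-14.9667) theta=-11/30 (≈-0.3667)
After 4 (thin lens f=36): x=-449/30 (≈-14.9667) theta=53/1080 (≈0.0491)
After 5 (propagate distance d=31): x=-14521/1080 (≈-13.4454) theta=53/1080 (≈0.0491)
After 6 (thin lens f=21): x=-14521/1080 (≈-13.4454) theta=7817/11340 (≈0.6893)
After 7 (propagate distance d=38 (to screen)): x=289151/22680 (≈12.7492) theta=7817/11340 (≈0.6893)
|theta_initial|=0.3000 |theta_final|=7817/11340 (≈0.6893) -> increased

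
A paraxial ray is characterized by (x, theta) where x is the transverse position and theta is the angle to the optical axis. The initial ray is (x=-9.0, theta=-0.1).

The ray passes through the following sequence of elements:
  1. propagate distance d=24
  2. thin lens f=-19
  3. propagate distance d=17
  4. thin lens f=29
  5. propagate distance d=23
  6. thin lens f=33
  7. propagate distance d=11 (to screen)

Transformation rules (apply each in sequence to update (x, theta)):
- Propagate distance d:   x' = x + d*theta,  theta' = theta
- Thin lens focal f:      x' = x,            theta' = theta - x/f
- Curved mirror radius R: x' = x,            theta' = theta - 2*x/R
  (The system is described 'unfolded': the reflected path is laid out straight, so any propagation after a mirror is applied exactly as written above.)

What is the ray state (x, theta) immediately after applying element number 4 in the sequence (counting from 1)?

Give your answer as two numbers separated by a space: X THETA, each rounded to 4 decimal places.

Answer: -23.3000 0.1034

Derivation:
Initial: x=-9.0000 theta=-0.1000
After 1 (propagate distance d=24): x=-11.4000 theta=-0.1000
After 2 (thin lens f=-19): x=-11.4000 theta=-0.7000
After 3 (propagate distance d=17): x=-23.3000 theta=-0.7000
After 4 (thin lens f=29): x=-23.3000 theta=3/29 (≈0.1034)
Rounded to 4 decimal places: x = -23.3000, theta = 0.1034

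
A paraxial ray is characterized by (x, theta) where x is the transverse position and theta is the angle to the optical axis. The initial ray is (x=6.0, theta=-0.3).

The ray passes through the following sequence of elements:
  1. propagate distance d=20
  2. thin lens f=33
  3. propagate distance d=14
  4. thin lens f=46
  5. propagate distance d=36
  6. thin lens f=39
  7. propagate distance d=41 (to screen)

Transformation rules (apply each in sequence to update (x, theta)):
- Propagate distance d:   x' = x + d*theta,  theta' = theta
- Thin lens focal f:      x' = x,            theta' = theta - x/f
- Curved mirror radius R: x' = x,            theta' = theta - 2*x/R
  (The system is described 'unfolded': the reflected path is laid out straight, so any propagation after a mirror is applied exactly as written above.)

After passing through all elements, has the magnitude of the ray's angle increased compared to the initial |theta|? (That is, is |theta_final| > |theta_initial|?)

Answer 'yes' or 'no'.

Initial: x=6.0000 theta=-0.3000
After 1 (propagate distance d=20): x=0.0000 theta=-0.3000
After 2 (thin lens f=33): x=0.0000 theta=-0.3000
After 3 (propagate distance d=14): x=-4.2000 theta=-0.3000
After 4 (thin lens f=46): x=-4.2000 theta=-24/115 (≈-0.2087)
After 5 (propagate distance d=36): x=-1347/115 (≈-11.7130) theta=-24/115 (≈-0.2087)
After 6 (thin lens f=39): x=-1347/115 (≈-11.7130) theta=137/1495 (≈0.0916)
After 7 (propagate distance d=41 (to screen)): x=-11894/1495 (≈-7.9559) theta=137/1495 (≈0.0916)
|theta_initial|=0.3000 |theta_final|=137/1495 (≈0.0916) -> not increased

Answer: no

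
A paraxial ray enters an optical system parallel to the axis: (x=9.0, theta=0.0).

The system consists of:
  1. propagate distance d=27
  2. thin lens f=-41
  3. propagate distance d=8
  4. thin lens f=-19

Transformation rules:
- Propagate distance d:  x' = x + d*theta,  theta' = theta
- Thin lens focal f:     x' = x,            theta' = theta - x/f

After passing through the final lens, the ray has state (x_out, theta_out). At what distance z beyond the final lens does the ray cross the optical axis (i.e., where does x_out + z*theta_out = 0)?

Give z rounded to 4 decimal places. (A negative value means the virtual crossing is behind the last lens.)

Answer: -13.6912

Derivation:
Initial: x=9.0000 theta=0.0000
After 1 (propagate distance d=27): x=9.0000 theta=0.0000
After 2 (thin lens f=-41): x=9.0000 theta=9/41 (≈0.2195)
After 3 (propagate distance d=8): x=441/41 (≈10.7561) theta=9/41 (≈0.2195)
After 4 (thin lens f=-19): x=441/41 (≈10.7561) theta=612/779 (≈0.7856)
z_focus = -x_out/theta_out = -(441/41)/(612/779) = -931/68 ≈ -13.6912
Rounded to 4 decimal places: z = -13.6912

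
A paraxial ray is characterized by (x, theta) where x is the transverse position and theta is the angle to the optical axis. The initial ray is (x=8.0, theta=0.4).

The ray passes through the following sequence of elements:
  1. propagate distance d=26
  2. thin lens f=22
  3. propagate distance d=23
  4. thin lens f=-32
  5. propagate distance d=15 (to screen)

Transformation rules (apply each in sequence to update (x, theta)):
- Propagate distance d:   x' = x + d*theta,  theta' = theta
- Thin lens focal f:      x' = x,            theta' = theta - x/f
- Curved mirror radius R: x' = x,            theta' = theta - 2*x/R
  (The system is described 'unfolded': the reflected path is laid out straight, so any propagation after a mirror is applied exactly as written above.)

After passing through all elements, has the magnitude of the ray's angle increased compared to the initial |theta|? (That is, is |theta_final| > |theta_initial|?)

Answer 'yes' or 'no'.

Initial: x=8.0000 theta=0.4000
After 1 (propagate distance d=26): x=18.4000 theta=0.4000
After 2 (thin lens f=22): x=18.4000 theta=-24/55 (≈-0.4364)
After 3 (propagate distance d=23): x=92/11 (≈8.3636) theta=-24/55 (≈-0.4364)
After 4 (thin lens f=-32): x=92/11 (≈8.3636) theta=-0.1750
After 5 (propagate distance d=15 (to screen)): x=505/88 (≈5.7386) theta=-0.1750
|theta_initial|=0.4000 |theta_final|=0.1750 -> not increased

Answer: no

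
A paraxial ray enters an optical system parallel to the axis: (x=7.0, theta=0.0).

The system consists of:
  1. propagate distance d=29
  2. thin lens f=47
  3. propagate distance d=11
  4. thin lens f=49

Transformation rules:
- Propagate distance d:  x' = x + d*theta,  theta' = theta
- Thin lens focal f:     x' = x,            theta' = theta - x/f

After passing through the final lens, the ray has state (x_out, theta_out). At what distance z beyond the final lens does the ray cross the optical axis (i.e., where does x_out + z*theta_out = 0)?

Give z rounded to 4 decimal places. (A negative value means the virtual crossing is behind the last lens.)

Answer: 20.7529

Derivation:
Initial: x=7.0000 theta=0.0000
After 1 (propagate distance d=29): x=7.0000 theta=0.0000
After 2 (thin lens f=47): x=7.0000 theta=-7/47 (≈-0.1489)
After 3 (propagate distance d=11): x=252/47 (≈5.3617) theta=-7/47 (≈-0.1489)
After 4 (thin lens f=49): x=252/47 (≈5.3617) theta=-85/329 (≈-0.2584)
z_focus = -x_out/theta_out = -(252/47)/(-85/329) = 1764/85 ≈ 20.7529
Rounded to 4 decimal places: z = 20.7529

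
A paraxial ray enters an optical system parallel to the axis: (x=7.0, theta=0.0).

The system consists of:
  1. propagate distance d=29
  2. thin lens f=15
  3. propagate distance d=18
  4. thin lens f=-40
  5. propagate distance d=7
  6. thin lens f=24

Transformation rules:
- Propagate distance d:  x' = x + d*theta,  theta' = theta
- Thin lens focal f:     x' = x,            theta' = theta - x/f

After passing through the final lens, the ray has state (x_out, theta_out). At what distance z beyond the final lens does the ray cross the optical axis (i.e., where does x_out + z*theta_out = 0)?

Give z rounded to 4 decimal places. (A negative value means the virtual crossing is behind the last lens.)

Answer: -16.5368

Derivation:
Initial: x=7.0000 theta=0.0000
After 1 (propagate distance d=29): x=7.0000 theta=0.0000
After 2 (thin lens f=15): x=7.0000 theta=-7/15 (≈-0.4667)
After 3 (propagate distance d=18): x=-1.4000 theta=-7/15 (≈-0.4667)
After 4 (thin lens f=-40): x=-1.4000 theta=-301/600 (≈-0.5017)
After 5 (propagate distance d=7): x=-2947/600 (≈-4.9117) theta=-301/600 (≈-0.5017)
After 6 (thin lens f=24): x=-2947/600 (≈-4.9117) theta=-4277/14400 (≈-0.2970)
z_focus = -x_out/theta_out = -(-2947/600)/(-4277/14400) = -10104/611 ≈ -16.5368
Rounded to 4 decimal places: z = -16.5368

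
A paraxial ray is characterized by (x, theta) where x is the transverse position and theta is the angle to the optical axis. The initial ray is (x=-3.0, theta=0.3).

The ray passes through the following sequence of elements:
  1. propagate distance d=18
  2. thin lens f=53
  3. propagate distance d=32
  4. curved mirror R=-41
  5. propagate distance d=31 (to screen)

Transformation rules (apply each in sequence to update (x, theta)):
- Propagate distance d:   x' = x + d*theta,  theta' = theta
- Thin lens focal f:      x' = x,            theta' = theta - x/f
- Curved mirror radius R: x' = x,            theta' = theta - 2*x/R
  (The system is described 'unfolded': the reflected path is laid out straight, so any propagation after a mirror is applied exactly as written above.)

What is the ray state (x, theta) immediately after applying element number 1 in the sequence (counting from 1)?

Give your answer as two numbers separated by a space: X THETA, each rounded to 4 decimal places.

Answer: 2.4000 0.3000

Derivation:
Initial: x=-3.0000 theta=0.3000
After 1 (propagate distance d=18): x=2.4000 theta=0.3000
Rounded to 4 decimal places: x = 2.4000, theta = 0.3000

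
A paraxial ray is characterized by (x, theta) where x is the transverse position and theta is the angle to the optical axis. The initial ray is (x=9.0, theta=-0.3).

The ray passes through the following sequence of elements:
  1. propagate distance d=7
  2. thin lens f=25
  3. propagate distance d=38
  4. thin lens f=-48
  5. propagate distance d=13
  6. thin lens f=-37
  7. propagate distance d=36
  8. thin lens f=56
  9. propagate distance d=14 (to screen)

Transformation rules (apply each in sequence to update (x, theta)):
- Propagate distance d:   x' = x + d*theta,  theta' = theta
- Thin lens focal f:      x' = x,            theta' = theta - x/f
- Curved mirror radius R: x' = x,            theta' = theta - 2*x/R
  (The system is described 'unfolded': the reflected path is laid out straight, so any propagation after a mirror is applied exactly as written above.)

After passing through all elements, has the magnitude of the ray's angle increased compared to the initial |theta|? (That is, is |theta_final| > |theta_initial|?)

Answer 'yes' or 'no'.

Answer: no

Derivation:
Initial: x=9.0000 theta=-0.3000
After 1 (propagate distance d=7): x=6.9000 theta=-0.3000
After 2 (thin lens f=25): x=6.9000 theta=-0.5760
After 3 (propagate distance d=38): x=-14.9880 theta=-0.5760
After 4 (thin lens f=-48): x=-14.9880 theta=-3553/4000 (≈-0.8883)
After 5 (propagate distance d=13): x=-106141/4000 (≈-26.5353) theta=-3553/4000 (≈-0.8883)
After 6 (thin lens f=-37): x=-106141/4000 (≈-26.5353) theta=-118801/74000 (≈-1.6054)
After 7 (propagate distance d=36): x=-12480889/148000 (≈-84.3303) theta=-118801/74000 (≈-1.6054)
After 8 (thin lens f=56): x=-12480889/148000 (≈-84.3303) theta=-824823/8288000 (≈-0.0995)
After 9 (propagate distance d=14 (to screen)): x=-50748379/592000 (≈-85.7236) theta=-824823/8288000 (≈-0.0995)
|theta_initial|=0.3000 |theta_final|=824823/8288000 (≈0.0995) -> not increased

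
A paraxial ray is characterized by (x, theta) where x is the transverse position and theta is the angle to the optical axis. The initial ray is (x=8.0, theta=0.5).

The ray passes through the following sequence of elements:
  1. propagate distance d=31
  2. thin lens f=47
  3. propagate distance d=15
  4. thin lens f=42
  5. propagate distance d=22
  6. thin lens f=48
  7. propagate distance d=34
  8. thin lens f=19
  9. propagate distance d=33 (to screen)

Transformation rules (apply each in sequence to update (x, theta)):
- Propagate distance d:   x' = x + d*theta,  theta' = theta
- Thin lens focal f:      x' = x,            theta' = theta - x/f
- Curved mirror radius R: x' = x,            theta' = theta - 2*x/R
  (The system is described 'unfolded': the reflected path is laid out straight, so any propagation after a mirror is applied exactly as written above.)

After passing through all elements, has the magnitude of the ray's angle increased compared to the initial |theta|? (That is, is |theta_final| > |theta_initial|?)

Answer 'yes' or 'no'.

Answer: no

Derivation:
Initial: x=8.0000 theta=0.5000
After 1 (propagate distance d=31): x=23.5000 theta=0.5000
After 2 (thin lens f=47): x=23.5000 theta=0.0000
After 3 (propagate distance d=15): x=23.5000 theta=0.0000
After 4 (thin lens f=42): x=23.5000 theta=-47/84 (≈-0.5595)
After 5 (propagate distance d=22): x=235/21 (≈11.1905) theta=-47/84 (≈-0.5595)
After 6 (thin lens f=48): x=235/21 (≈11.1905) theta=-799/1008 (≈-0.7927)
After 7 (propagate distance d=34): x=-7943/504 (≈-15.7599) theta=-799/1008 (≈-0.7927)
After 8 (thin lens f=19): x=-7943/504 (≈-15.7599) theta=235/6384 (≈0.0368)
After 9 (propagate distance d=33 (to screen)): x=-278569/19152 (≈-14.5452) theta=235/6384 (≈0.0368)
|theta_initial|=0.5000 |theta_final|=235/6384 (≈0.0368) -> not increased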